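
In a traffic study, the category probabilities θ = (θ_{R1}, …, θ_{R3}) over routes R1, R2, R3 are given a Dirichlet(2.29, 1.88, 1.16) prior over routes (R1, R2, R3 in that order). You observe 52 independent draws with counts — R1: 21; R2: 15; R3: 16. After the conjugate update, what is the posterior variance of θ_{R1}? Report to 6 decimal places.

0.004135

The Dirichlet prior is conjugate to the Multinomial likelihood: each posterior αⱼ = prior αⱼ + observed count nⱼ.
Posterior concentration: (23.29, 16.88, 17.16), total = 57.33.
Var[θ_j] = α_j(Σα−α_j)/((Σα)²(Σα+1)) = 23.29·34.04/(57.33²·58.33) = 0.004135.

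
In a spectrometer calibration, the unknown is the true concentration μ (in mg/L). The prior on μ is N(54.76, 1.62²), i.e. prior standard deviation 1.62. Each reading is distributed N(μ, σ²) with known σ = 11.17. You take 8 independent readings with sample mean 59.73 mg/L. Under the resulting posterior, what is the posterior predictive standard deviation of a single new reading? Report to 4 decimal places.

For Normal data with known variance σ², a Normal(μ₀, σ₀²) prior on μ is conjugate. Posterior precision = 1/σ₀² + n/σ²; posterior mean is the precision-weighted average of μ₀ and x̄.
σ₀² = 1.62² = 2.6244, σ² = 11.17² = 124.7689; σ² + n·σ₀² = 124.7689 + 8·2.6244 = 145.7641.
Posterior precision = 1/σ₀² + n/σ² = 1/2.6244 + 8/124.7689 = (σ² + n·σ₀²)/(σ₀²σ²) = 145.7641/(2.6244·124.7689); posterior variance σₙ² = σ₀²σ²/(σ² + n·σ₀²) = 2.6244·124.7689/145.7641 = 2.246393.
Predictive variance for one new observation = σₙ² + σ² = 2.6244·124.7689/145.7641 + 124.7689 = σ²·(σ₀² + 145.7641)/145.7641 = 124.7689·148.3885/145.7641 = 127.015293; SD = √(124.7689·148.3885/145.7641) = 11.2701.

11.2701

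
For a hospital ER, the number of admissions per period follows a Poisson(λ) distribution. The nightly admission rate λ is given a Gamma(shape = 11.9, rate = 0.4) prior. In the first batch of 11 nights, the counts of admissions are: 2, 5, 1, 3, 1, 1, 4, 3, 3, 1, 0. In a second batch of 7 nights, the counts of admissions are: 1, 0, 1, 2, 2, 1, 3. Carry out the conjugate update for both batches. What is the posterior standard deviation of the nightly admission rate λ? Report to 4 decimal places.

0.3682

With a Gamma(shape α, rate β) prior, the Poisson likelihood is conjugate: the posterior is Gamma(α + ΣXᵢ, β + n).
Batch 1: sum of counts S = 24 over n = 11 nights.
After batch 1: Gamma(α+S, β+n) = Gamma(11.9+24, 0.4+11) = Gamma(35.9, 11.4).
Batch 2: sum of counts S = 10 over n = 7 nights.
After batch 2: Gamma(α+S, β+n) = Gamma(35.9+10, 11.4+7) = Gamma(45.9, 18.4).
SD = √α/β = √45.9/18.4 = 0.3682.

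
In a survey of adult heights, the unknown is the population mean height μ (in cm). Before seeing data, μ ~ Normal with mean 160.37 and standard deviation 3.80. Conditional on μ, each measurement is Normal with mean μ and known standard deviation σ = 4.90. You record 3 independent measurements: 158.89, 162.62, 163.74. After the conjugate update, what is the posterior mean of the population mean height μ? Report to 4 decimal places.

For Normal data with known variance σ², a Normal(μ₀, σ₀²) prior on μ is conjugate. Posterior precision = 1/σ₀² + n/σ²; posterior mean is the precision-weighted average of μ₀ and x̄.
Σxᵢ = 158.89 + 162.62 + 163.74 = 485.25, so n·x̄ = 485.25.
σ₀² = 3.80² = 14.44, σ² = 4.90² = 24.01; σ² + n·σ₀² = 24.01 + 3·14.44 = 67.33.
Posterior mean = (μ₀/σ₀² + n·x̄/σ²)/(1/σ₀² + n/σ²) = (σ²·μ₀ + σ₀²·n·x̄)/(σ² + n·σ₀²) = (24.01·160.37 + 14.44·485.25)/67.33 = 10857.4937/67.33 = 161.2579.

161.2579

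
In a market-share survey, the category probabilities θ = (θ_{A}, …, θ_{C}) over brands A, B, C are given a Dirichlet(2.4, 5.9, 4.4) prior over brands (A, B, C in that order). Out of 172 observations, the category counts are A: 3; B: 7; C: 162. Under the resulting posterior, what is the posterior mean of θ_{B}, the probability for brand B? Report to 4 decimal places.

0.0698

The Dirichlet prior is conjugate to the Multinomial likelihood: each posterior αⱼ = prior αⱼ + observed count nⱼ.
Posterior concentration: (5.4, 12.9, 166.4), total = 184.7.
E[θ_{B}|data] = α_{B}/Σα = 12.9/184.7 = 0.0698.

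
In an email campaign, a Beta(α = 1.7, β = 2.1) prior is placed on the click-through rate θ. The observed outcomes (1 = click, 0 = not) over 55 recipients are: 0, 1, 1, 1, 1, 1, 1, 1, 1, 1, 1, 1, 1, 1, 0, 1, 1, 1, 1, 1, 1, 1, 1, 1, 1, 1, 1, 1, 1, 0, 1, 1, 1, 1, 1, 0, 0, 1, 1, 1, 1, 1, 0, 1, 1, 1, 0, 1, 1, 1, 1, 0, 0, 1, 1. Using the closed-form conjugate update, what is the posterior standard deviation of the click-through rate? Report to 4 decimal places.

0.0506

The Beta prior is conjugate to a Binomial/Bernoulli likelihood; the update adds successes to α and failures to β.
Posterior: Beta(α+k, β+n−k) = Beta(1.7+46, 2.1+9) = Beta(47.7, 11.1).
Var = αβ/((α+β)²(α+β+1)) = 47.7·11.1/(58.8²·59.8) = 0.00256086; SD = √0.00256086 = 0.0506.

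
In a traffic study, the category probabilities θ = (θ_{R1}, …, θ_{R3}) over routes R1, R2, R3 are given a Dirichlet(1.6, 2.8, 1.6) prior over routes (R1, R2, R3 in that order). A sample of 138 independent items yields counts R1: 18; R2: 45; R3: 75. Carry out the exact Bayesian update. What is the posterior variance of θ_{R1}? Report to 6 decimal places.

The Dirichlet prior is conjugate to the Multinomial likelihood: each posterior αⱼ = prior αⱼ + observed count nⱼ.
Posterior concentration: (19.6, 47.8, 76.6), total = 144.0.
Var[θ_j] = α_j(Σα−α_j)/((Σα)²(Σα+1)) = 19.6·124.4/(144.0²·145.0) = 0.000811.

0.000811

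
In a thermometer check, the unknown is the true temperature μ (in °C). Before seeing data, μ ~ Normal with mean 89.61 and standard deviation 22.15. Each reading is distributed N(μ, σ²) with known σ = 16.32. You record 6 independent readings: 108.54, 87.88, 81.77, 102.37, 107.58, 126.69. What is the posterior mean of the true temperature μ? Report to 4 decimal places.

For Normal data with known variance σ², a Normal(μ₀, σ₀²) prior on μ is conjugate. Posterior precision = 1/σ₀² + n/σ²; posterior mean is the precision-weighted average of μ₀ and x̄.
Σxᵢ = 108.54 + 87.88 + 81.77 + 102.37 + 107.58 + 126.69 = 614.83, so n·x̄ = 614.83.
σ₀² = 22.15² = 490.6225, σ² = 16.32² = 266.3424; σ² + n·σ₀² = 266.3424 + 6·490.6225 = 3210.0774.
Posterior mean = (μ₀/σ₀² + n·x̄/σ²)/(1/σ₀² + n/σ²) = (σ²·μ₀ + σ₀²·n·x̄)/(σ² + n·σ₀²) = (266.3424·89.61 + 490.6225·614.83)/3210.0774 = 325516.374139/3210.0774 = 101.4045.

101.4045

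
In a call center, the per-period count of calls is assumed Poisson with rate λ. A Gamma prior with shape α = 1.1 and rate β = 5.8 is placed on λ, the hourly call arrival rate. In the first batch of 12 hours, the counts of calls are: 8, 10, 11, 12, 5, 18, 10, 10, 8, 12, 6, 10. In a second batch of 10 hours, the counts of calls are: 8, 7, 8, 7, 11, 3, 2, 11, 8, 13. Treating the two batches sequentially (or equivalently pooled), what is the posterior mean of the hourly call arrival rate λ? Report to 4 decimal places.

7.1619

With a Gamma(shape α, rate β) prior, the Poisson likelihood is conjugate: the posterior is Gamma(α + ΣXᵢ, β + n).
Batch 1: sum of counts S = 120 over n = 12 hours.
After batch 1: Gamma(α+S, β+n) = Gamma(1.1+120, 5.8+12) = Gamma(121.1, 17.8).
Batch 2: sum of counts S = 78 over n = 10 hours.
After batch 2: Gamma(α+S, β+n) = Gamma(121.1+78, 17.8+10) = Gamma(199.1, 27.8).
Posterior mean = α/β = 199.1/27.8 = 7.1619.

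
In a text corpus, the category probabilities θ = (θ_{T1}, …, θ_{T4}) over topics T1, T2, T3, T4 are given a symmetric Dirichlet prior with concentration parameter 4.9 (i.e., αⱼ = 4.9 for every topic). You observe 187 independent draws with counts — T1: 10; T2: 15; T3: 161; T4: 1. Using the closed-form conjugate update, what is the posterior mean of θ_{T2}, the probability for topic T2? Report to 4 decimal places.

0.0963

The Dirichlet prior is conjugate to the Multinomial likelihood: each posterior αⱼ = prior αⱼ + observed count nⱼ.
Posterior concentration: (14.9, 19.9, 165.9, 5.9), total = 206.6.
E[θ_{T2}|data] = α_{T2}/Σα = 19.9/206.6 = 0.0963.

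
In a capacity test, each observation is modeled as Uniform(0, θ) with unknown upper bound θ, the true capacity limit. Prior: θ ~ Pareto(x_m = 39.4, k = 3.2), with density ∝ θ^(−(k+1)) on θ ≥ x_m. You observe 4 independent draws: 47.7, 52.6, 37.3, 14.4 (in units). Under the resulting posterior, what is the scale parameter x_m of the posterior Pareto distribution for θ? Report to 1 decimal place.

52.6

A Pareto(scale x_m, shape k) prior on the upper bound θ of Uniform(0, θ) is conjugate: posterior is Pareto(max(x_m, max xᵢ), k + n).
Sample maximum = 52.6; prior scale x_m = 39.4 → posterior scale = max = 52.6.
Posterior shape = 3.2 + 4 = 7.2.
Posterior scale x_m = 52.6.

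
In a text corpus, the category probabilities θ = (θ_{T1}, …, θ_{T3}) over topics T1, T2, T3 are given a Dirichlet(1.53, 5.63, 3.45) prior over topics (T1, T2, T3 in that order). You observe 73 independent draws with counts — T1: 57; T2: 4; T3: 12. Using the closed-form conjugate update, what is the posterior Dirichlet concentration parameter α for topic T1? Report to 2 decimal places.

The Dirichlet prior is conjugate to the Multinomial likelihood: each posterior αⱼ = prior αⱼ + observed count nⱼ.
Posterior concentration: (58.53, 9.63, 15.45), total = 83.61.
α_{T1} = 1.53 + 57 = 58.53.

58.53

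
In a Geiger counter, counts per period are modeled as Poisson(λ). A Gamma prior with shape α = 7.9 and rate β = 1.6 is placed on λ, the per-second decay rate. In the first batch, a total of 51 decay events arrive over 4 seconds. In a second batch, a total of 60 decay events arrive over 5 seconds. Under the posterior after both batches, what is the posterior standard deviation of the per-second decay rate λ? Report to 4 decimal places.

With a Gamma(shape α, rate β) prior, the Poisson likelihood is conjugate: the posterior is Gamma(α + ΣXᵢ, β + n).
After batch 1: Gamma(α+S, β+n) = Gamma(7.9+51, 1.6+4) = Gamma(58.9, 5.6).
After batch 2: Gamma(α+S, β+n) = Gamma(58.9+60, 5.6+5) = Gamma(118.9, 10.6).
SD = √α/β = √118.9/10.6 = 1.0287.

1.0287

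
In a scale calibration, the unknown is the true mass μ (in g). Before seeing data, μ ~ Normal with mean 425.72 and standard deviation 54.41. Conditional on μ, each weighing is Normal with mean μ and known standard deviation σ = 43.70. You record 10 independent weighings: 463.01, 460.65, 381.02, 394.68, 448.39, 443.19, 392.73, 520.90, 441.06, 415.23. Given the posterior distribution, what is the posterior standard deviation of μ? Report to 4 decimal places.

For Normal data with known variance σ², a Normal(μ₀, σ₀²) prior on μ is conjugate. Posterior precision = 1/σ₀² + n/σ²; posterior mean is the precision-weighted average of μ₀ and x̄.
σ₀² = 54.41² = 2960.4481, σ² = 43.70² = 1909.69; σ² + n·σ₀² = 1909.69 + 10·2960.4481 = 31514.171.
Posterior precision = 1/σ₀² + n/σ² = 1/2960.4481 + 10/1909.69 = (σ² + n·σ₀²)/(σ₀²σ²) = 31514.171/(2960.4481·1909.69); posterior variance σₙ² = σ₀²σ²/(σ² + n·σ₀²) = 2960.4481·1909.69/31514.171 = 179.396695.
Posterior SD = √σₙ² = √(2960.4481·1909.69/31514.171) = 13.3939.

13.3939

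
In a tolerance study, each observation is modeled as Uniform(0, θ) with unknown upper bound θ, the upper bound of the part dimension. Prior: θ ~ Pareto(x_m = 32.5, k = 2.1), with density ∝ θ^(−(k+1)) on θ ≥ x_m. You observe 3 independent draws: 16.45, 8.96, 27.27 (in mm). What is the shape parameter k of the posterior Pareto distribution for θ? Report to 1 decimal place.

5.1

A Pareto(scale x_m, shape k) prior on the upper bound θ of Uniform(0, θ) is conjugate: posterior is Pareto(max(x_m, max xᵢ), k + n).
Sample maximum = 27.27; prior scale x_m = 32.5 → posterior scale = max = 32.50.
Posterior shape = 2.1 + 3 = 5.1.
Posterior shape k = 5.1.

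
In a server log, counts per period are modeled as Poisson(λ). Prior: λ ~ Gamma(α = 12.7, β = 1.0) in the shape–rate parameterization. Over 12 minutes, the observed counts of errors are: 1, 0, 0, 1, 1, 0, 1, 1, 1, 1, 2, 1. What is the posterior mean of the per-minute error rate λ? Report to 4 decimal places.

1.7462

With a Gamma(shape α, rate β) prior, the Poisson likelihood is conjugate: the posterior is Gamma(α + ΣXᵢ, β + n).
Sum of counts S = 10 over n = 12 minutes.
Posterior: Gamma(α+S, β+n) = Gamma(12.7+10, 1.0+12) = Gamma(22.7, 13.0).
Posterior mean = α/β = 22.7/13.0 = 1.7462.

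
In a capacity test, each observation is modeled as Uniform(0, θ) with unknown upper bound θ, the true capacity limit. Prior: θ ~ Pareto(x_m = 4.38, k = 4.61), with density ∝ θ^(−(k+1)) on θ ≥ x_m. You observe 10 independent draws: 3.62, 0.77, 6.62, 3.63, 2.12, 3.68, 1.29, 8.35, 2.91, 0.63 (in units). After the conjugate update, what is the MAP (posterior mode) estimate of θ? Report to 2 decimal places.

A Pareto(scale x_m, shape k) prior on the upper bound θ of Uniform(0, θ) is conjugate: posterior is Pareto(max(x_m, max xᵢ), k + n).
Sample maximum = 8.35; prior scale x_m = 4.38 → posterior scale = max = 8.35.
Posterior shape = 4.61 + 10 = 14.61.
The Pareto density is decreasing on [x_m, ∞), so the mode is x_m = 8.35.

8.35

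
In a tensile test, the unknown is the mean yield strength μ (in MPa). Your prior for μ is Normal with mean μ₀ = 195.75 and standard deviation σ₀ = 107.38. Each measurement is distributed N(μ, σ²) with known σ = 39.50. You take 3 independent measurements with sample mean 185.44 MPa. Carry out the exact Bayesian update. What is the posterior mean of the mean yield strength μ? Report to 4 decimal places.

185.8850

For Normal data with known variance σ², a Normal(μ₀, σ₀²) prior on μ is conjugate. Posterior precision = 1/σ₀² + n/σ²; posterior mean is the precision-weighted average of μ₀ and x̄.
n·x̄ = 3·185.44 = 556.32.
σ₀² = 107.38² = 11530.4644, σ² = 39.50² = 1560.25; σ² + n·σ₀² = 1560.25 + 3·11530.4644 = 36151.6432.
Posterior mean = (μ₀/σ₀² + n·x̄/σ²)/(1/σ₀² + n/σ²) = (σ²·μ₀ + σ₀²·n·x̄)/(σ² + n·σ₀²) = (1560.25·195.75 + 11530.4644·556.32)/36151.6432 = 6720046.892508/36151.6432 = 185.8850.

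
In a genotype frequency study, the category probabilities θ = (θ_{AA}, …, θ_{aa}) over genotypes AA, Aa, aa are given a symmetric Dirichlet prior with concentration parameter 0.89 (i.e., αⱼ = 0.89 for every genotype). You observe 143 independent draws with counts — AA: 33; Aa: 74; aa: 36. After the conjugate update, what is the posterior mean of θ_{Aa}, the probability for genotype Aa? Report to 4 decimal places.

The Dirichlet prior is conjugate to the Multinomial likelihood: each posterior αⱼ = prior αⱼ + observed count nⱼ.
Posterior concentration: (33.89, 74.89, 36.89), total = 145.67.
E[θ_{Aa}|data] = α_{Aa}/Σα = 74.89/145.67 = 0.5141.

0.5141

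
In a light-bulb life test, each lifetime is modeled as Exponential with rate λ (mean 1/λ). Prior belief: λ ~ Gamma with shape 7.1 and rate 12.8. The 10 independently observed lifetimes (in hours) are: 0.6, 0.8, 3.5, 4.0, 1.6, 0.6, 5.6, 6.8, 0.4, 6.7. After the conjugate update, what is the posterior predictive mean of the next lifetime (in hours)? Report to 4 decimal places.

With a Gamma(shape α, rate β) prior on the exponential rate λ, the posterior after n observations with total T = Σxᵢ is Gamma(α+n, β+T).
Sum of observations T = 30.6 hours; n = 10.
Posterior: Gamma(7.1+10, 12.8+30.6) = Gamma(17.1, 43.4).
The predictive distribution for the next observation is Lomax; its mean is β/(α−1) = 43.4/16.1 = 2.6957.

2.6957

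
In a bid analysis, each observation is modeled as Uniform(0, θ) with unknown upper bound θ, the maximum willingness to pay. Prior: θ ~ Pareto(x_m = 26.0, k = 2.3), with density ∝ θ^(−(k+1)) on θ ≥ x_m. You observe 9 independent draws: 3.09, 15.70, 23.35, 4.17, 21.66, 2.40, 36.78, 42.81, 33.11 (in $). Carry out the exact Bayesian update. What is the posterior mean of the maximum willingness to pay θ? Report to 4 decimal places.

A Pareto(scale x_m, shape k) prior on the upper bound θ of Uniform(0, θ) is conjugate: posterior is Pareto(max(x_m, max xᵢ), k + n).
Sample maximum = 42.81; prior scale x_m = 26.0 → posterior scale = max = 42.81.
Posterior shape = 2.3 + 9 = 11.3.
E[θ|data] = k·x_m/(k−1) = 11.3·42.81/10.3 = 46.9663.

46.9663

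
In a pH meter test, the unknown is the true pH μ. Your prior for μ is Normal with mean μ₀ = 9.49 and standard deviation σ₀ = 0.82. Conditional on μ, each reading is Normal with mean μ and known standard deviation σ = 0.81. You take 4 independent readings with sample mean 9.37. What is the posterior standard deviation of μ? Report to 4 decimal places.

0.3631

For Normal data with known variance σ², a Normal(μ₀, σ₀²) prior on μ is conjugate. Posterior precision = 1/σ₀² + n/σ²; posterior mean is the precision-weighted average of μ₀ and x̄.
σ₀² = 0.82² = 0.6724, σ² = 0.81² = 0.6561; σ² + n·σ₀² = 0.6561 + 4·0.6724 = 3.3457.
Posterior precision = 1/σ₀² + n/σ² = 1/0.6724 + 4/0.6561 = (σ² + n·σ₀²)/(σ₀²σ²) = 3.3457/(0.6724·0.6561); posterior variance σₙ² = σ₀²σ²/(σ² + n·σ₀²) = 0.6724·0.6561/3.3457 = 0.131859.
Posterior SD = √σₙ² = √(0.6724·0.6561/3.3457) = 0.3631.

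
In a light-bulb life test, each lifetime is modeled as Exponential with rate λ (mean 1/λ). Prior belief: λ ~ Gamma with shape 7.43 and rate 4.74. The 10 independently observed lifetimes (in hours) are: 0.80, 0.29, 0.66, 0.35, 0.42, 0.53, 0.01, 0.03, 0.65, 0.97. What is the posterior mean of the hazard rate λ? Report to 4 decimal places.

With a Gamma(shape α, rate β) prior on the exponential rate λ, the posterior after n observations with total T = Σxᵢ is Gamma(α+n, β+T).
Sum of observations T = 4.71 hours; n = 10.
Posterior: Gamma(7.43+10, 4.74+4.71) = Gamma(17.43, 9.45).
Posterior mean of λ = α/β = 17.43/9.45 = 1.8444.

1.8444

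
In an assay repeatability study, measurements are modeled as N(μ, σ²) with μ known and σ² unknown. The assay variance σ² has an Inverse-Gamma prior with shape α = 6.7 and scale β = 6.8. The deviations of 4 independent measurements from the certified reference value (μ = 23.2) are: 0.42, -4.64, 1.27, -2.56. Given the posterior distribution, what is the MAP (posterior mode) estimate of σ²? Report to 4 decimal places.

2.2409

With known mean μ and an Inverse-Gamma(α, β) prior on σ², the Normal likelihood is conjugate: posterior is Inv-Gamma(α + n/2, β + Σ(xᵢ−μ)²/2).
Σ(xᵢ−μ)² = (0.42)² + (-4.64)² + (1.27)² + (-2.56)² = 29.8725.
Posterior: Inv-Gamma(6.7 + 4/2, 6.8 + 29.8725/2) = Inv-Gamma(8.70, 21.73625).
Mode = β/(α+1) = 21.73625/9.70 = 2.2409.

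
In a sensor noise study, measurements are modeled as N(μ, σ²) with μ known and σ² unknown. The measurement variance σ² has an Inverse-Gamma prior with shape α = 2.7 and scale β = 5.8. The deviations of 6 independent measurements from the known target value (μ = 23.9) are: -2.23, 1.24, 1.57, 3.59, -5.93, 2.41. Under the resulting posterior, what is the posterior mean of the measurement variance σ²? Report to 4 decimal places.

7.9188

With known mean μ and an Inverse-Gamma(α, β) prior on σ², the Normal likelihood is conjugate: posterior is Inv-Gamma(α + n/2, β + Σ(xᵢ−μ)²/2).
Σ(xᵢ−μ)² = (-2.23)² + (1.24)² + (1.57)² + (3.59)² + (-5.93)² + (2.41)² = 62.8365.
Posterior: Inv-Gamma(2.7 + 6/2, 5.8 + 62.8365/2) = Inv-Gamma(5.70, 37.21825).
E[σ²|data] = β/(α−1) = 37.21825/4.70 = 7.9188.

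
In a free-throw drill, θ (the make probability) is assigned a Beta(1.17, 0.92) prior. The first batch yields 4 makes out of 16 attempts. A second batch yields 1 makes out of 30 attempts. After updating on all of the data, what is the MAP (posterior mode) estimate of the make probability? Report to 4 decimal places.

The Beta prior is conjugate to a Binomial/Bernoulli likelihood; the update adds successes to α and failures to β.
After batch 1: Beta(1.17+4, 0.92+12) = Beta(5.17, 12.92).
After batch 2: Beta(5.17+1, 12.92+29) = Beta(6.17, 41.92).
Mode of Beta(a,b) for a,b>1 is (a−1)/(a+b−2) = 5.17/46.09 = 0.1122.

0.1122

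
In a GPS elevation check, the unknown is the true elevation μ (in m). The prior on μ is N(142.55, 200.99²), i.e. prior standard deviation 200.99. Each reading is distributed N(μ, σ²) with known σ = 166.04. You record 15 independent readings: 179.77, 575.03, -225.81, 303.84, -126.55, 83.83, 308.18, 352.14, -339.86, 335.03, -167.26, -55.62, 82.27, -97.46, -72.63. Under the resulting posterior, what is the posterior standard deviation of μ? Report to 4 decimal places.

41.9281

For Normal data with known variance σ², a Normal(μ₀, σ₀²) prior on μ is conjugate. Posterior precision = 1/σ₀² + n/σ²; posterior mean is the precision-weighted average of μ₀ and x̄.
σ₀² = 200.99² = 40396.9801, σ² = 166.04² = 27569.2816; σ² + n·σ₀² = 27569.2816 + 15·40396.9801 = 633523.9831.
Posterior precision = 1/σ₀² + n/σ² = 1/40396.9801 + 15/27569.2816 = (σ² + n·σ₀²)/(σ₀²σ²) = 633523.9831/(40396.9801·27569.2816); posterior variance σₙ² = σ₀²σ²/(σ² + n·σ₀²) = 40396.9801·27569.2816/633523.9831 = 1757.969311.
Posterior SD = √σₙ² = √(40396.9801·27569.2816/633523.9831) = 41.9281.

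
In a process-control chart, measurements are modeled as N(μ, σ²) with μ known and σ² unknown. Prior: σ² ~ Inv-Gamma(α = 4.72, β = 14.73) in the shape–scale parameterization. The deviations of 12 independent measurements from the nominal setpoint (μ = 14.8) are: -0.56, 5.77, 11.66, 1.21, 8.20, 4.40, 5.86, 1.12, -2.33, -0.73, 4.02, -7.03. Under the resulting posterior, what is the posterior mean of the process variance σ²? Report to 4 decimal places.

20.2790

With known mean μ and an Inverse-Gamma(α, β) prior on σ², the Normal likelihood is conjugate: posterior is Inv-Gamma(α + n/2, β + Σ(xᵢ−μ)²/2).
Σ(xᵢ−μ)² = (-0.56)² + (5.77)² + (11.66)² + (1.21)² + (8.20)² + (4.40)² + (5.86)² + (1.12)² + (-2.33)² + (-0.73)² + (4.02)² + (-7.03)² = 364.7633.
Posterior: Inv-Gamma(4.72 + 12/2, 14.73 + 364.7633/2) = Inv-Gamma(10.72, 197.11165).
E[σ²|data] = β/(α−1) = 197.11165/9.72 = 20.2790.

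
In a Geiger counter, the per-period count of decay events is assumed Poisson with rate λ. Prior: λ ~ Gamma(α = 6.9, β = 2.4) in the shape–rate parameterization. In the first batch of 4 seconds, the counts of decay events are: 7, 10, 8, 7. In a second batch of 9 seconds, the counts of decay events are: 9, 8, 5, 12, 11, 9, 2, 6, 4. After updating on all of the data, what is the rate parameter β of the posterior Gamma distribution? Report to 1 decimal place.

15.4

With a Gamma(shape α, rate β) prior, the Poisson likelihood is conjugate: the posterior is Gamma(α + ΣXᵢ, β + n).
Batch 1: sum of counts S = 32 over n = 4 seconds.
After batch 1: Gamma(α+S, β+n) = Gamma(6.9+32, 2.4+4) = Gamma(38.9, 6.4).
Batch 2: sum of counts S = 66 over n = 9 seconds.
After batch 2: Gamma(α+S, β+n) = Gamma(38.9+66, 6.4+9) = Gamma(104.9, 15.4).
Posterior β = 15.4.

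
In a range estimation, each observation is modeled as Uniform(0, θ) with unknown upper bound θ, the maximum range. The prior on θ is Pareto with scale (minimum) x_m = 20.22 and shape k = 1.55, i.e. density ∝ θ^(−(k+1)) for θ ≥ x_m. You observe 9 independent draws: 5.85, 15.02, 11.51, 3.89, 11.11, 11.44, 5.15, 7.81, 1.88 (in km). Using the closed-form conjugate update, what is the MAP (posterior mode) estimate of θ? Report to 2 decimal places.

20.22

A Pareto(scale x_m, shape k) prior on the upper bound θ of Uniform(0, θ) is conjugate: posterior is Pareto(max(x_m, max xᵢ), k + n).
Sample maximum = 15.02; prior scale x_m = 20.22 → posterior scale = max = 20.22.
Posterior shape = 1.55 + 9 = 10.55.
The Pareto density is decreasing on [x_m, ∞), so the mode is x_m = 20.22.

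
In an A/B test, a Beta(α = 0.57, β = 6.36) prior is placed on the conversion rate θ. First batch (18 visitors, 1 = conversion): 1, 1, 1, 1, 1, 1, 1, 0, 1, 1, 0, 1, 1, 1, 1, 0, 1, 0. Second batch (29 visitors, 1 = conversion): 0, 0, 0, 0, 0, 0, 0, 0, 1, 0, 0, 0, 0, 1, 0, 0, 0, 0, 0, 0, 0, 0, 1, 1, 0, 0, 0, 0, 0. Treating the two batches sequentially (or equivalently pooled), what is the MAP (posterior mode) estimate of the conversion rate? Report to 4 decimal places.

The Beta prior is conjugate to a Binomial/Bernoulli likelihood; the update adds successes to α and failures to β.
After batch 1: Beta(0.57+14, 6.36+4) = Beta(14.57, 10.36).
After batch 2: Beta(14.57+4, 10.36+25) = Beta(18.57, 35.36).
Mode of Beta(a,b) for a,b>1 is (a−1)/(a+b−2) = 17.57/51.93 = 0.3383.

0.3383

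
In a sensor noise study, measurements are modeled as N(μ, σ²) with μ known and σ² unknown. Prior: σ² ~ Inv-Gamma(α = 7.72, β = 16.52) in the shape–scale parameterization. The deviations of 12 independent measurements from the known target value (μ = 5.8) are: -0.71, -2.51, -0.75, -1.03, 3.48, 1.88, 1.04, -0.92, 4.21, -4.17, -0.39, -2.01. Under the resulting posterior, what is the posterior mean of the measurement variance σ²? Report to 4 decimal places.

3.8658

With known mean μ and an Inverse-Gamma(α, β) prior on σ², the Normal likelihood is conjugate: posterior is Inv-Gamma(α + n/2, β + Σ(xᵢ−μ)²/2).
Σ(xᵢ−μ)² = (-0.71)² + (-2.51)² + (-0.75)² + (-1.03)² + (3.48)² + (1.88)² + (1.04)² + (-0.92)² + (4.21)² + (-4.17)² + (-0.39)² + (-2.01)² = 65.3056.
Posterior: Inv-Gamma(7.72 + 12/2, 16.52 + 65.3056/2) = Inv-Gamma(13.72, 49.17280).
E[σ²|data] = β/(α−1) = 49.17280/12.72 = 3.8658.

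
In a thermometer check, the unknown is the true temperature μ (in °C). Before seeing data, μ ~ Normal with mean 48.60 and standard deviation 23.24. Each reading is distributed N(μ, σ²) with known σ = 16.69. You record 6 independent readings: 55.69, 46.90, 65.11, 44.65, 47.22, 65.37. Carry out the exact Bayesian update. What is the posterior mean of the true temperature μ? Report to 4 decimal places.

For Normal data with known variance σ², a Normal(μ₀, σ₀²) prior on μ is conjugate. Posterior precision = 1/σ₀² + n/σ²; posterior mean is the precision-weighted average of μ₀ and x̄.
Σxᵢ = 55.69 + 46.90 + 65.11 + 44.65 + 47.22 + 65.37 = 324.94, so n·x̄ = 324.94.
σ₀² = 23.24² = 540.0976, σ² = 16.69² = 278.5561; σ² + n·σ₀² = 278.5561 + 6·540.0976 = 3519.1417.
Posterior mean = (μ₀/σ₀² + n·x̄/σ²)/(1/σ₀² + n/σ²) = (σ²·μ₀ + σ₀²·n·x̄)/(σ² + n·σ₀²) = (278.5561·48.60 + 540.0976·324.94)/3519.1417 = 189037.140604/3519.1417 = 53.7168.

53.7168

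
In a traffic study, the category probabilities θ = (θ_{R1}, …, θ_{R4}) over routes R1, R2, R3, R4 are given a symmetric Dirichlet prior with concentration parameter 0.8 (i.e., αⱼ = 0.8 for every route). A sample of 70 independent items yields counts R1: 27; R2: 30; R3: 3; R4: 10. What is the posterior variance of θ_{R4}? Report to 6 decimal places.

The Dirichlet prior is conjugate to the Multinomial likelihood: each posterior αⱼ = prior αⱼ + observed count nⱼ.
Posterior concentration: (27.8, 30.8, 3.8, 10.8), total = 73.2.
Var[θ_j] = α_j(Σα−α_j)/((Σα)²(Σα+1)) = 10.8·62.4/(73.2²·74.2) = 0.001695.

0.001695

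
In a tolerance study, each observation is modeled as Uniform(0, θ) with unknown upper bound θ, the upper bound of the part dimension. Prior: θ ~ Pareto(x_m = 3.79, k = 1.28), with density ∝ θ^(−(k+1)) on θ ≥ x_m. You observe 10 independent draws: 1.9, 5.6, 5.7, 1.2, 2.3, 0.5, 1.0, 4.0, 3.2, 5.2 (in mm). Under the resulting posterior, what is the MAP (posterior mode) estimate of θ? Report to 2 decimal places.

5.70

A Pareto(scale x_m, shape k) prior on the upper bound θ of Uniform(0, θ) is conjugate: posterior is Pareto(max(x_m, max xᵢ), k + n).
Sample maximum = 5.7; prior scale x_m = 3.79 → posterior scale = max = 5.70.
Posterior shape = 1.28 + 10 = 11.28.
The Pareto density is decreasing on [x_m, ∞), so the mode is x_m = 5.70.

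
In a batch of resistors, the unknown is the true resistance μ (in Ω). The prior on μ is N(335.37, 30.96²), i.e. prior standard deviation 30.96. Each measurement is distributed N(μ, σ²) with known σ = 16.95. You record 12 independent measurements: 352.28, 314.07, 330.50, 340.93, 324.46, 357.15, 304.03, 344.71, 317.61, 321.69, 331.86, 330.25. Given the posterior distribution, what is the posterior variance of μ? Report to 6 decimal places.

For Normal data with known variance σ², a Normal(μ₀, σ₀²) prior on μ is conjugate. Posterior precision = 1/σ₀² + n/σ²; posterior mean is the precision-weighted average of μ₀ and x̄.
σ₀² = 30.96² = 958.5216, σ² = 16.95² = 287.3025; σ² + n·σ₀² = 287.3025 + 12·958.5216 = 11789.5617.
Posterior precision = 1/σ₀² + n/σ² = 1/958.5216 + 12/287.3025 = (σ² + n·σ₀²)/(σ₀²σ²) = 11789.5617/(958.5216·287.3025); posterior variance σₙ² = σ₀²σ²/(σ² + n·σ₀²) = 958.5216·287.3025/11789.5617 = 23.358430.

23.358430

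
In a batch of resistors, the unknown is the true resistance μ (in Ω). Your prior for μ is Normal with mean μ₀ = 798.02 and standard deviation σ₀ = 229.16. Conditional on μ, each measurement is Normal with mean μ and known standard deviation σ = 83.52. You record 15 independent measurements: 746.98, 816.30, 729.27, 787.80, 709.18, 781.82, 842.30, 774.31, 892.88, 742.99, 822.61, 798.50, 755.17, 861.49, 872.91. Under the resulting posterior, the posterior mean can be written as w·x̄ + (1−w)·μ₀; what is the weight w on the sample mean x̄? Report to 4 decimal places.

For Normal data with known variance σ², a Normal(μ₀, σ₀²) prior on μ is conjugate. Posterior precision = 1/σ₀² + n/σ²; posterior mean is the precision-weighted average of μ₀ and x̄.
σ₀² = 229.16² = 52514.3056, σ² = 83.52² = 6975.5904. Prior precision 1/σ₀² = 1/52514.3056; data precision n/σ² = 15/6975.5904.
w = (n/σ²)/(1/σ₀² + n/σ²) = n·σ₀²/(σ² + n·σ₀²) = 15·52514.3056/(6975.5904 + 15·52514.3056) = 787714.584/794690.1744 = 0.9912.

0.9912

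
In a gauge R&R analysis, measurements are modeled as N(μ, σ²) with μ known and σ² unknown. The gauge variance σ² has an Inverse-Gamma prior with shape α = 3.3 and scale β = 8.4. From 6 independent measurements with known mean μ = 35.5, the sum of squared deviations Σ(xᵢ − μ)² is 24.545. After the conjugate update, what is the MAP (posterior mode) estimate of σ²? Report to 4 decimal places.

2.8318

With known mean μ and an Inverse-Gamma(α, β) prior on σ², the Normal likelihood is conjugate: posterior is Inv-Gamma(α + n/2, β + Σ(xᵢ−μ)²/2).
Posterior: Inv-Gamma(3.3 + 6/2, 8.4 + 24.545/2) = Inv-Gamma(6.30, 20.6725).
Mode = β/(α+1) = 20.6725/7.30 = 2.8318.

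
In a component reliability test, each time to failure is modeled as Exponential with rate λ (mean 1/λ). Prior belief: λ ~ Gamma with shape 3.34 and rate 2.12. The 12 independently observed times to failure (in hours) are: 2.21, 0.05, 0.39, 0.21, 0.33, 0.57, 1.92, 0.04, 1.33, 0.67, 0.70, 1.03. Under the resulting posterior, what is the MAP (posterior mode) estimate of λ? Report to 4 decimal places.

1.2394

With a Gamma(shape α, rate β) prior on the exponential rate λ, the posterior after n observations with total T = Σxᵢ is Gamma(α+n, β+T).
Sum of observations T = 9.45 hours; n = 12.
Posterior: Gamma(3.34+12, 2.12+9.45) = Gamma(15.34, 11.57).
Mode = (α−1)/β = 1.2394.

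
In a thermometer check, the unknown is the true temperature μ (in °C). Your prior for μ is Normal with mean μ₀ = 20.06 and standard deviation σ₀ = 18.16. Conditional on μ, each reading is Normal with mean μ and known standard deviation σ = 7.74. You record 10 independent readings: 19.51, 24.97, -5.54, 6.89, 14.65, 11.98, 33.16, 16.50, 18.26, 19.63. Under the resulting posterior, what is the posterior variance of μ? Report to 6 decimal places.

For Normal data with known variance σ², a Normal(μ₀, σ₀²) prior on μ is conjugate. Posterior precision = 1/σ₀² + n/σ²; posterior mean is the precision-weighted average of μ₀ and x̄.
σ₀² = 18.16² = 329.7856, σ² = 7.74² = 59.9076; σ² + n·σ₀² = 59.9076 + 10·329.7856 = 3357.7636.
Posterior precision = 1/σ₀² + n/σ² = 1/329.7856 + 10/59.9076 = (σ² + n·σ₀²)/(σ₀²σ²) = 3357.7636/(329.7856·59.9076); posterior variance σₙ² = σ₀²σ²/(σ² + n·σ₀²) = 329.7856·59.9076/3357.7636 = 5.883876.

5.883876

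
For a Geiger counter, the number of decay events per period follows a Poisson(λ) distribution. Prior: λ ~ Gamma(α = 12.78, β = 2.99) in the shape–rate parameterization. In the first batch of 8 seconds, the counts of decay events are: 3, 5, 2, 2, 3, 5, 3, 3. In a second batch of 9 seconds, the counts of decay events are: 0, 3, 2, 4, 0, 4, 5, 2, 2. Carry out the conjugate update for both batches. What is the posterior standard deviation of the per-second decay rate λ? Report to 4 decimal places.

With a Gamma(shape α, rate β) prior, the Poisson likelihood is conjugate: the posterior is Gamma(α + ΣXᵢ, β + n).
Batch 1: sum of counts S = 26 over n = 8 seconds.
After batch 1: Gamma(α+S, β+n) = Gamma(12.78+26, 2.99+8) = Gamma(38.78, 10.99).
Batch 2: sum of counts S = 22 over n = 9 seconds.
After batch 2: Gamma(α+S, β+n) = Gamma(38.78+22, 10.99+9) = Gamma(60.78, 19.99).
SD = √α/β = √60.78/19.99 = 0.3900.

0.3900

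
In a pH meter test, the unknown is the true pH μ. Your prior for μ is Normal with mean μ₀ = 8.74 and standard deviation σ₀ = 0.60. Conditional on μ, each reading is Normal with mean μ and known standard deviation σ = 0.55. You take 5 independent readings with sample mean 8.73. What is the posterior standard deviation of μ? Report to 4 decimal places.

0.2276

For Normal data with known variance σ², a Normal(μ₀, σ₀²) prior on μ is conjugate. Posterior precision = 1/σ₀² + n/σ²; posterior mean is the precision-weighted average of μ₀ and x̄.
σ₀² = 0.60² = 0.36, σ² = 0.55² = 0.3025; σ² + n·σ₀² = 0.3025 + 5·0.36 = 2.1025.
Posterior precision = 1/σ₀² + n/σ² = 1/0.36 + 5/0.3025 = (σ² + n·σ₀²)/(σ₀²σ²) = 2.1025/(0.36·0.3025); posterior variance σₙ² = σ₀²σ²/(σ² + n·σ₀²) = 0.36·0.3025/2.1025 = 0.051795.
Posterior SD = √σₙ² = √(0.36·0.3025/2.1025) = 0.2276.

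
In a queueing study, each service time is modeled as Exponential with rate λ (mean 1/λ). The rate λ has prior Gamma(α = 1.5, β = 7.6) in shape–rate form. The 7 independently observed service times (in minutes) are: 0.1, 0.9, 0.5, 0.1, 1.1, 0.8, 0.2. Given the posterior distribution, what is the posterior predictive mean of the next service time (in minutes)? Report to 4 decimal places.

With a Gamma(shape α, rate β) prior on the exponential rate λ, the posterior after n observations with total T = Σxᵢ is Gamma(α+n, β+T).
Sum of observations T = 3.7 minutes; n = 7.
Posterior: Gamma(1.5+7, 7.6+3.7) = Gamma(8.5, 11.3).
The predictive distribution for the next observation is Lomax; its mean is β/(α−1) = 11.3/7.5 = 1.5067.

1.5067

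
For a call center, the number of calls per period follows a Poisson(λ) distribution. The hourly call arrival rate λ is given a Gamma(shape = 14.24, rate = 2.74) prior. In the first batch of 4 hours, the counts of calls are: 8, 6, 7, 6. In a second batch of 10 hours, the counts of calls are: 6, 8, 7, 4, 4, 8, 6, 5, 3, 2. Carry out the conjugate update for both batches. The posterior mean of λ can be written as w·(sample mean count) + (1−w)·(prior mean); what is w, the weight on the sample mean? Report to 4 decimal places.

With a Gamma(shape α, rate β) prior, the Poisson likelihood is conjugate: the posterior is Gamma(α + ΣXᵢ, β + n).
Total number of hours: n = 4 + 10 = 14.
Posterior mean = (α₀+S)/(β₀+n) = [n/(β₀+n)]·(S/n) + [β₀/(β₀+n)]·(α₀/β₀), so only n and β₀ enter the weight.
Weight on data w = n/(β₀+n) = 14/(2.74+14) = 14/16.74 = 0.8363.

0.8363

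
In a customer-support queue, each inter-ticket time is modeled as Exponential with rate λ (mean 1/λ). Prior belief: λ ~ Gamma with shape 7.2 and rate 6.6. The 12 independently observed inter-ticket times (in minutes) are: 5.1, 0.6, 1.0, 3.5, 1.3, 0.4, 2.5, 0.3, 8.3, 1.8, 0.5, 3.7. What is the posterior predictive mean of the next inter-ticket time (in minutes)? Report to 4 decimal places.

1.9560

With a Gamma(shape α, rate β) prior on the exponential rate λ, the posterior after n observations with total T = Σxᵢ is Gamma(α+n, β+T).
Sum of observations T = 29.0 minutes; n = 12.
Posterior: Gamma(7.2+12, 6.6+29.0) = Gamma(19.2, 35.6).
The predictive distribution for the next observation is Lomax; its mean is β/(α−1) = 35.6/18.2 = 1.9560.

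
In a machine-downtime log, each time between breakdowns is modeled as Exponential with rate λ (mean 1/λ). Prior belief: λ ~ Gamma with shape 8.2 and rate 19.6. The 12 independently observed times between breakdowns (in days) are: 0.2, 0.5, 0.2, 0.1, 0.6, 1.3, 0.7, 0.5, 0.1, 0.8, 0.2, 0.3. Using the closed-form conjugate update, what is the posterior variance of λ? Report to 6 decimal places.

0.032063

With a Gamma(shape α, rate β) prior on the exponential rate λ, the posterior after n observations with total T = Σxᵢ is Gamma(α+n, β+T).
Sum of observations T = 5.5 days; n = 12.
Posterior: Gamma(8.2+12, 19.6+5.5) = Gamma(20.2, 25.1).
Var = α/β² = 0.032063.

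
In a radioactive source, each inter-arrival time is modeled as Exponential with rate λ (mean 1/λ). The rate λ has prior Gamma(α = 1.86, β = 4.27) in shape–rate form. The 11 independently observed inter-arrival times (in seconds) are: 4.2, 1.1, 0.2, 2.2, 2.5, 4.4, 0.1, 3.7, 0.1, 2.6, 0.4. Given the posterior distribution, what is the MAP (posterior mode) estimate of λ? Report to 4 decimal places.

With a Gamma(shape α, rate β) prior on the exponential rate λ, the posterior after n observations with total T = Σxᵢ is Gamma(α+n, β+T).
Sum of observations T = 21.5 seconds; n = 11.
Posterior: Gamma(1.86+11, 4.27+21.5) = Gamma(12.86, 25.77).
Mode = (α−1)/β = 0.4602.

0.4602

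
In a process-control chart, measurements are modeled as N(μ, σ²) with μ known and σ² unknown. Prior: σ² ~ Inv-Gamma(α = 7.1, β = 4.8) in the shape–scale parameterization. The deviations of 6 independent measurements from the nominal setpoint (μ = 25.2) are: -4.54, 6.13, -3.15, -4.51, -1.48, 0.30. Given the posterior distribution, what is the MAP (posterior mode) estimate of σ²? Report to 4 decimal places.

With known mean μ and an Inverse-Gamma(α, β) prior on σ², the Normal likelihood is conjugate: posterior is Inv-Gamma(α + n/2, β + Σ(xᵢ−μ)²/2).
Σ(xᵢ−μ)² = (-4.54)² + (6.13)² + (-3.15)² + (-4.51)² + (-1.48)² + (0.30)² = 90.7315.
Posterior: Inv-Gamma(7.1 + 6/2, 4.8 + 90.7315/2) = Inv-Gamma(10.10, 50.16575).
Mode = β/(α+1) = 50.16575/11.10 = 4.5194.

4.5194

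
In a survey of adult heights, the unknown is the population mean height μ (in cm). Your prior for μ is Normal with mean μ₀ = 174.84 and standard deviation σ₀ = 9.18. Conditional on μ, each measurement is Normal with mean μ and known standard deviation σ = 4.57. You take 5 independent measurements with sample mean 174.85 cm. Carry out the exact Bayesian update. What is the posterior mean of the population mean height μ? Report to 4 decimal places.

For Normal data with known variance σ², a Normal(μ₀, σ₀²) prior on μ is conjugate. Posterior precision = 1/σ₀² + n/σ²; posterior mean is the precision-weighted average of μ₀ and x̄.
n·x̄ = 5·174.85 = 874.25.
σ₀² = 9.18² = 84.2724, σ² = 4.57² = 20.8849; σ² + n·σ₀² = 20.8849 + 5·84.2724 = 442.2469.
Posterior mean = (μ₀/σ₀² + n·x̄/σ²)/(1/σ₀² + n/σ²) = (σ²·μ₀ + σ₀²·n·x̄)/(σ² + n·σ₀²) = (20.8849·174.84 + 84.2724·874.25)/442.2469 = 77326.661616/442.2469 = 174.8495.

174.8495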